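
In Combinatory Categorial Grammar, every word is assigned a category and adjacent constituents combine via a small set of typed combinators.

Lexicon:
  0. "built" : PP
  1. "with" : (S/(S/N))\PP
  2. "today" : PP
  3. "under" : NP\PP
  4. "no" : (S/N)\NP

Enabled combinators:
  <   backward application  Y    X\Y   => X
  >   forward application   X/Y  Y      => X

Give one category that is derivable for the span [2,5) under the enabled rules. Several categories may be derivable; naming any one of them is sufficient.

S/N

[0,5] S   >
  [0,2] S/(S/N)   <
    [0,1] "built" : PP
    [1,2] "with" : (S/(S/N))\PP
  [2,5] S/N   <
    [2,4] NP   <
      [2,3] "today" : PP
      [3,4] "under" : NP\PP
    [4,5] "no" : (S/N)\NP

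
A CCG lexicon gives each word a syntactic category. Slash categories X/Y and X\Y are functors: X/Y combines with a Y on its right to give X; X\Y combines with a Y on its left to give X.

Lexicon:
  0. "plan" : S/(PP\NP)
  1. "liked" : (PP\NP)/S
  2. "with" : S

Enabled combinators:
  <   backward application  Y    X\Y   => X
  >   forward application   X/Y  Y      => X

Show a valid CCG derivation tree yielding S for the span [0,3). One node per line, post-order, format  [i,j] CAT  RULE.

[0,3] S   >
  [0,1] "plan" : S/(PP\NP)
  [1,3] PP\NP   >
    [1,2] "liked" : (PP\NP)/S
    [2,3] "with" : S

[0,1] S/(PP\NP)  lex  "plan"
[1,2] (PP\NP)/S  lex  "liked"
[2,3] S  lex  "with"
[1,3] PP\NP  >  k=2
[0,3] S  >  k=1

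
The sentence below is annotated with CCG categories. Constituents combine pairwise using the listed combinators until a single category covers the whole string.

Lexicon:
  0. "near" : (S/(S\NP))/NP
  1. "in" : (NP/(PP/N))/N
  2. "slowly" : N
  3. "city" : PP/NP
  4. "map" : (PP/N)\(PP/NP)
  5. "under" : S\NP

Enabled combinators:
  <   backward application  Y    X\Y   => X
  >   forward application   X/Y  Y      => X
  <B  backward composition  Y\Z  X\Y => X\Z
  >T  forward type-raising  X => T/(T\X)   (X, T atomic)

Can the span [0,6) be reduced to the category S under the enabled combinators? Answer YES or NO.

YES

[0,6] S   >
  [0,5] S/(S\NP)   >
    [0,1] "near" : (S/(S\NP))/NP
    [1,5] NP   >
      [1,3] NP/(PP/N)   >
        [1,2] "in" : (NP/(PP/N))/N
        [2,3] "slowly" : N
      [3,5] PP/N   <
        [3,4] "city" : PP/NP
        [4,5] "map" : (PP/N)\(PP/NP)
  [5,6] "under" : S\NP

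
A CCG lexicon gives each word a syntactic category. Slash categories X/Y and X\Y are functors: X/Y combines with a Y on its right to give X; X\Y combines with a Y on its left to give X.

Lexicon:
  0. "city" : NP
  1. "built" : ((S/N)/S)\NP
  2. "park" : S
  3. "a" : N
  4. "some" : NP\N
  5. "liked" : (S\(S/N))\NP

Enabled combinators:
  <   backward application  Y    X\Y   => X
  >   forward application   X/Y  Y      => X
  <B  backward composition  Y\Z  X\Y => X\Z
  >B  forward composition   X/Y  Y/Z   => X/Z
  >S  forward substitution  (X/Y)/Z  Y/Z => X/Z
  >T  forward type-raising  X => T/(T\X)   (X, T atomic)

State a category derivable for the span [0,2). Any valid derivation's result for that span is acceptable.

[0,6] S   <
  [0,3] S/N   >
    [0,2] (S/N)/S   <
      [0,1] "city" : NP
      [1,2] "built" : ((S/N)/S)\NP
    [2,3] "park" : S
  [3,6] S\(S/N)   <
    [3,5] NP   >
      [3,4] NP/(NP\N)   >T
        [3,4] "a" : N
      [4,5] "some" : NP\N
    [5,6] "liked" : (S\(S/N))\NP

(S/N)/S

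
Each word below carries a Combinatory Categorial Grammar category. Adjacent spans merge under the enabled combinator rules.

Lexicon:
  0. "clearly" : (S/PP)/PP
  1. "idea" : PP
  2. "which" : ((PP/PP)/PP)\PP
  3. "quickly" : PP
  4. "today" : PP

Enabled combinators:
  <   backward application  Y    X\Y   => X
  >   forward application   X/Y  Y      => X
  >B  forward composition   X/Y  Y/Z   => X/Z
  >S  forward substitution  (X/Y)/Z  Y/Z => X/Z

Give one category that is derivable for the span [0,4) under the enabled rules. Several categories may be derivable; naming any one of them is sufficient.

S/PP

[0,5] S   >
  [0,4] S/PP   >S
    [0,1] "clearly" : (S/PP)/PP
    [1,4] PP/PP   >
      [1,3] (PP/PP)/PP   <
        [1,2] "idea" : PP
        [2,3] "which" : ((PP/PP)/PP)\PP
      [3,4] "quickly" : PP
  [4,5] "today" : PP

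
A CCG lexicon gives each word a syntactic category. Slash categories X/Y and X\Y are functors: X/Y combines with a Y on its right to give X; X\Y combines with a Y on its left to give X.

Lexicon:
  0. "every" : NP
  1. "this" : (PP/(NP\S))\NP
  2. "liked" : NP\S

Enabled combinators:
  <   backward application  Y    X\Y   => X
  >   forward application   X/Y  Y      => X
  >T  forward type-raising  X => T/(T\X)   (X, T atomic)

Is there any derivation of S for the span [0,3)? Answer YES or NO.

NO

NP (PP/(NP\S))\NP NP\S
CKY chart[0,3] = {N/(N\PP), NP/(NP\PP), PP, PP/(PP\PP), S/(S\PP)}; S ∉ chart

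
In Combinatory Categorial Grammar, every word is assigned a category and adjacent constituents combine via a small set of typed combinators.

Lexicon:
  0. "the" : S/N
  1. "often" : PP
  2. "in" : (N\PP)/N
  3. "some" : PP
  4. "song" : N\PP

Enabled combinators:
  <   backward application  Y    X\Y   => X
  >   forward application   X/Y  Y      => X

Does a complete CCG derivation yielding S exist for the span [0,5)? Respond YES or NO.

[0,5] S   >
  [0,1] "the" : S/N
  [1,5] N   <
    [1,2] "often" : PP
    [2,5] N\PP   >
      [2,3] "in" : (N\PP)/N
      [3,5] N   <
        [3,4] "some" : PP
        [4,5] "song" : N\PP

YES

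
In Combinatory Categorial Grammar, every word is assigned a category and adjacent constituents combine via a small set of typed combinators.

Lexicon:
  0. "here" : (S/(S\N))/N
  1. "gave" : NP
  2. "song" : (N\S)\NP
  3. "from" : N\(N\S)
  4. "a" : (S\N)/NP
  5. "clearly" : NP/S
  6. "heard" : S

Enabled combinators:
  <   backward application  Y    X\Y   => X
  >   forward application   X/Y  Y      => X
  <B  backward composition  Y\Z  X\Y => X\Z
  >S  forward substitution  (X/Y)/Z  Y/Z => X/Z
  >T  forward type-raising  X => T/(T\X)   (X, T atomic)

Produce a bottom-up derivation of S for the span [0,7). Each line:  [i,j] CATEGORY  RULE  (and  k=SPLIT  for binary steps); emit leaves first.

[0,7] S   >
  [0,4] S/(S\N)   >
    [0,1] "here" : (S/(S\N))/N
    [1,4] N   <
      [1,3] N\S   <
        [1,2] "gave" : NP
        [2,3] "song" : (N\S)\NP
      [3,4] "from" : N\(N\S)
  [4,7] S\N   >
    [4,5] "a" : (S\N)/NP
    [5,7] NP   >
      [5,6] "clearly" : NP/S
      [6,7] "heard" : S

[0,1] (S/(S\N))/N  lex  "here"
[1,2] NP  lex  "gave"
[2,3] (N\S)\NP  lex  "song"
[1,3] N\S  <  k=2
[3,4] N\(N\S)  lex  "from"
[1,4] N  <  k=3
[0,4] S/(S\N)  >  k=1
[4,5] (S\N)/NP  lex  "a"
[5,6] NP/S  lex  "clearly"
[6,7] S  lex  "heard"
[5,7] NP  >  k=6
[4,7] S\N  >  k=5
[0,7] S  >  k=4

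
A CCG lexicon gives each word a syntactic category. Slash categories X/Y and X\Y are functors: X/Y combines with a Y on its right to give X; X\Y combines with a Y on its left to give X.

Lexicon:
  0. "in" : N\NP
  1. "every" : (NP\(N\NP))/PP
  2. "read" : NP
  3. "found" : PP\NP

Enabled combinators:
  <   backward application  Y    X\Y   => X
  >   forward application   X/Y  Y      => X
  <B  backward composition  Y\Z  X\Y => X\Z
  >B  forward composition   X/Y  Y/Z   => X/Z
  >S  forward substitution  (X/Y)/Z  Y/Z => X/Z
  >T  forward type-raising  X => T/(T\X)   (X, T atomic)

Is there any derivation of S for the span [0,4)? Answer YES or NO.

NO

N\NP (NP\(N\NP))/PP NP PP\NP
CKY chart[0,4] = {N/(N\NP), NP, NP/(NP\NP), PP/(PP\NP), S/(S\NP)}; S ∉ chart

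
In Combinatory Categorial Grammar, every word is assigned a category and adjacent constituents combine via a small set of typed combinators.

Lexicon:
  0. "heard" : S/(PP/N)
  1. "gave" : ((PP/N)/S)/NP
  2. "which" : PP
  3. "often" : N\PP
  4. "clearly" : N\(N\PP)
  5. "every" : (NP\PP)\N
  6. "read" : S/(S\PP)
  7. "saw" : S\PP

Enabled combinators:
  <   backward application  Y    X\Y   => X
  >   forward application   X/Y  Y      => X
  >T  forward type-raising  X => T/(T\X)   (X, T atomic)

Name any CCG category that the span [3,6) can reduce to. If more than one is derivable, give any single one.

[0,8] S   >
  [0,1] "heard" : S/(PP/N)
  [1,8] PP/N   >
    [1,6] (PP/N)/S   >
      [1,2] "gave" : ((PP/N)/S)/NP
      [2,6] NP   <
        [2,3] "which" : PP
        [3,6] NP\PP   <
          [3,5] N   <
            [3,4] "often" : N\PP
            [4,5] "clearly" : N\(N\PP)
          [5,6] "every" : (NP\PP)\N
    [6,8] S   >
      [6,7] "read" : S/(S\PP)
      [7,8] "saw" : S\PP

NP\PP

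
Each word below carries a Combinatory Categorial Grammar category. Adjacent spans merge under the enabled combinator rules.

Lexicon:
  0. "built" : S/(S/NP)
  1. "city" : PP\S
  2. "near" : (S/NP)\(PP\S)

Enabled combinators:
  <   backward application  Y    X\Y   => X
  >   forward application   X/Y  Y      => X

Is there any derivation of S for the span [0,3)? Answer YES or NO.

[0,3] S   >
  [0,1] "built" : S/(S/NP)
  [1,3] S/NP   <
    [1,2] "city" : PP\S
    [2,3] "near" : (S/NP)\(PP\S)

YES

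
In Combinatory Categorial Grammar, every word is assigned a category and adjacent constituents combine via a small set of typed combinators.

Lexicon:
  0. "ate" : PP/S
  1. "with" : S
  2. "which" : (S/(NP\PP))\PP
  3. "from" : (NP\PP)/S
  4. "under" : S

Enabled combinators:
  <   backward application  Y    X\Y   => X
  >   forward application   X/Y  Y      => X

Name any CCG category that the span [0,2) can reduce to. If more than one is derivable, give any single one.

PP

[0,5] S   >
  [0,3] S/(NP\PP)   <
    [0,2] PP   >
      [0,1] "ate" : PP/S
      [1,2] "with" : S
    [2,3] "which" : (S/(NP\PP))\PP
  [3,5] NP\PP   >
    [3,4] "from" : (NP\PP)/S
    [4,5] "under" : S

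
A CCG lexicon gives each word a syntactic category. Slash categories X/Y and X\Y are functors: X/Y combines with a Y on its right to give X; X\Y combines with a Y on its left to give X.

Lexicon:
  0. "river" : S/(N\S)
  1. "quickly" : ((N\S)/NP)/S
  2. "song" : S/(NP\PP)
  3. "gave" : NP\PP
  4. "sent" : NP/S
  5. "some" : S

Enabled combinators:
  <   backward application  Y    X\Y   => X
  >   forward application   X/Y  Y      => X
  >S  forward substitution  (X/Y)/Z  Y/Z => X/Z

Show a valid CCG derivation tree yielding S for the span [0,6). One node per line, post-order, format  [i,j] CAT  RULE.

[0,1] S/(N\S)  lex  "river"
[1,2] ((N\S)/NP)/S  lex  "quickly"
[2,3] S/(NP\PP)  lex  "song"
[3,4] NP\PP  lex  "gave"
[2,4] S  >  k=3
[1,4] (N\S)/NP  >  k=2
[4,5] NP/S  lex  "sent"
[5,6] S  lex  "some"
[4,6] NP  >  k=5
[1,6] N\S  >  k=4
[0,6] S  >  k=1

[0,6] S   >
  [0,1] "river" : S/(N\S)
  [1,6] N\S   >
    [1,4] (N\S)/NP   >
      [1,2] "quickly" : ((N\S)/NP)/S
      [2,4] S   >
        [2,3] "song" : S/(NP\PP)
        [3,4] "gave" : NP\PP
    [4,6] NP   >
      [4,5] "sent" : NP/S
      [5,6] "some" : S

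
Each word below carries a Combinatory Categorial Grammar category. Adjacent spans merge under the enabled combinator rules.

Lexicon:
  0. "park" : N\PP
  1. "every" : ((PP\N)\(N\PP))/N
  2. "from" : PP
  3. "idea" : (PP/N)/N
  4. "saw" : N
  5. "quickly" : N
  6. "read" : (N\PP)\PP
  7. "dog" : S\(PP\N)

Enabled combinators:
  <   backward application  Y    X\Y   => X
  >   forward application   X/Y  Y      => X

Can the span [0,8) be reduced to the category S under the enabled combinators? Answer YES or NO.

[0,8] S   <
  [0,7] PP\N   <
    [0,1] "park" : N\PP
    [1,7] (PP\N)\(N\PP)   >
      [1,2] "every" : ((PP\N)\(N\PP))/N
      [2,7] N   <
        [2,3] "from" : PP
        [3,7] N\PP   <
          [3,6] PP   >
            [3,5] PP/N   >
              [3,4] "idea" : (PP/N)/N
              [4,5] "saw" : N
            [5,6] "quickly" : N
          [6,7] "read" : (N\PP)\PP
  [7,8] "dog" : S\(PP\N)

YES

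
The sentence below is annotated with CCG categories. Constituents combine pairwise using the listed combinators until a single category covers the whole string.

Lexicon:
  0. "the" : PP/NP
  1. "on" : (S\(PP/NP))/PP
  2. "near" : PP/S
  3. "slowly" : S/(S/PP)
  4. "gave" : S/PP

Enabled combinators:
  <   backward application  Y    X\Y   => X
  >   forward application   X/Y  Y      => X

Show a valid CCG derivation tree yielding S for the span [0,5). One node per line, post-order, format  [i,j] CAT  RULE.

[0,5] S   <
  [0,1] "the" : PP/NP
  [1,5] S\(PP/NP)   >
    [1,2] "on" : (S\(PP/NP))/PP
    [2,5] PP   >
      [2,3] "near" : PP/S
      [3,5] S   >
        [3,4] "slowly" : S/(S/PP)
        [4,5] "gave" : S/PP

[0,1] PP/NP  lex  "the"
[1,2] (S\(PP/NP))/PP  lex  "on"
[2,3] PP/S  lex  "near"
[3,4] S/(S/PP)  lex  "slowly"
[4,5] S/PP  lex  "gave"
[3,5] S  >  k=4
[2,5] PP  >  k=3
[1,5] S\(PP/NP)  >  k=2
[0,5] S  <  k=1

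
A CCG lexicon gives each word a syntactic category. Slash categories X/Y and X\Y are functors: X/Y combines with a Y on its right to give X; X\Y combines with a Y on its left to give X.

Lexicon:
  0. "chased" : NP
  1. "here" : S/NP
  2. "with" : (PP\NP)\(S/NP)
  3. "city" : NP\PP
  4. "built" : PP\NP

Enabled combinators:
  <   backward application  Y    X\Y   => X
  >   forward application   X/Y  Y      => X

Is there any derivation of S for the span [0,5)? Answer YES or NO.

NP S/NP (PP\NP)\(S/NP) NP\PP PP\NP
CKY chart[0,5] = {PP}; S ∉ chart

NO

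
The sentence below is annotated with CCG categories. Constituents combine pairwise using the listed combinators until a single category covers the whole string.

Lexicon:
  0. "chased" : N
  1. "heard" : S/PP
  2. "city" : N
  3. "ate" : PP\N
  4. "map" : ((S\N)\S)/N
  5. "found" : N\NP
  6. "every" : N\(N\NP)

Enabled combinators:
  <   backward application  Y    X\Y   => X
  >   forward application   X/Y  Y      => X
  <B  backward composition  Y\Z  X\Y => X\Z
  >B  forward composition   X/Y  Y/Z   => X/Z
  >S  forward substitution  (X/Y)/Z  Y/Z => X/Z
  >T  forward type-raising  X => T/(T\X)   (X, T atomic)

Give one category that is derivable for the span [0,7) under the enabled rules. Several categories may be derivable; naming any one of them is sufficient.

[0,7] S   >
  [0,1] S/(S\N)   >T
    [0,1] "chased" : N
  [1,7] S\N   <
    [1,4] S   >
      [1,2] "heard" : S/PP
      [2,4] PP   >
        [2,3] PP/(PP\N)   >T
          [2,3] "city" : N
        [3,4] "ate" : PP\N
    [4,7] (S\N)\S   >
      [4,5] "map" : ((S\N)\S)/N
      [5,7] N   <
        [5,6] "found" : N\NP
        [6,7] "every" : N\(N\NP)

S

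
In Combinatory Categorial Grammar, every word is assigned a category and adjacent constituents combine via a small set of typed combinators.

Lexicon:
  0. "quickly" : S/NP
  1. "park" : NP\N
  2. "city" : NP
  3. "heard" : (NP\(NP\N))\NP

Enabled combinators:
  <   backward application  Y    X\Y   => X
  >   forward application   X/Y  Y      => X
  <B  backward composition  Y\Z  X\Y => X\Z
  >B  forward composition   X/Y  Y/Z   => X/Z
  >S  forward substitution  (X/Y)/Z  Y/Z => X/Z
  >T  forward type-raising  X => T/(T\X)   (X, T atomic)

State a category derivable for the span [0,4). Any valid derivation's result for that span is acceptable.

[0,4] S   >
  [0,1] "quickly" : S/NP
  [1,4] NP   <
    [1,2] "park" : NP\N
    [2,4] NP\(NP\N)   <
      [2,3] "city" : NP
      [3,4] "heard" : (NP\(NP\N))\NP

S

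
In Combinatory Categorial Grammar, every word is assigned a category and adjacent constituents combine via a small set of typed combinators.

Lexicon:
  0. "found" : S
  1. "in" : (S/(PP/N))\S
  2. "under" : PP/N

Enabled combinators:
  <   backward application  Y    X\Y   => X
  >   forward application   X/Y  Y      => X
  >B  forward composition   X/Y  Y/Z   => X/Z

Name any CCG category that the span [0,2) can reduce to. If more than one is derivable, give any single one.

[0,3] S   >
  [0,2] S/(PP/N)   <
    [0,1] "found" : S
    [1,2] "in" : (S/(PP/N))\S
  [2,3] "under" : PP/N

S/(PP/N)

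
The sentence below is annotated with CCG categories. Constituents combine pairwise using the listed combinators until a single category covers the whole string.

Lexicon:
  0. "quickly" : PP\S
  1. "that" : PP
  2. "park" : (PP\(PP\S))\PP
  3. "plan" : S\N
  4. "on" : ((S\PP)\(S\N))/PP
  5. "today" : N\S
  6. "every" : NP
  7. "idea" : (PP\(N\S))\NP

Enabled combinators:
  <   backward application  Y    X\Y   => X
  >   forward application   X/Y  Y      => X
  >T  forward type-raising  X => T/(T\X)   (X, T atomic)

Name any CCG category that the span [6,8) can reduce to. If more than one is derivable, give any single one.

[0,8] S   <
  [0,3] PP   <
    [0,1] "quickly" : PP\S
    [1,3] PP\(PP\S)   <
      [1,2] "that" : PP
      [2,3] "park" : (PP\(PP\S))\PP
  [3,8] S\PP   <
    [3,4] "plan" : S\N
    [4,8] (S\PP)\(S\N)   >
      [4,5] "on" : ((S\PP)\(S\N))/PP
      [5,8] PP   <
        [5,6] "today" : N\S
        [6,8] PP\(N\S)   <
          [6,7] "every" : NP
          [7,8] "idea" : (PP\(N\S))\NP

PP\(N\S)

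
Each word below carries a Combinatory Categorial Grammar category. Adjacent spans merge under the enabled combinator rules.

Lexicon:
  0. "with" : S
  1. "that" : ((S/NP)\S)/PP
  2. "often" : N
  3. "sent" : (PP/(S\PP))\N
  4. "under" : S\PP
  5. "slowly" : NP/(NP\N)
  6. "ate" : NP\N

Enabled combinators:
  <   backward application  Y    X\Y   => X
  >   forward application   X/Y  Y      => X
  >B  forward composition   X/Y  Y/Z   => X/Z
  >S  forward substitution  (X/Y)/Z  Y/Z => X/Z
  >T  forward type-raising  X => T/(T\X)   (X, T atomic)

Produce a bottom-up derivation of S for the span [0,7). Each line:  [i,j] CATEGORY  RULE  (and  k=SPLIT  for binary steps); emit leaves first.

[0,1] S  lex  "with"
[1,2] ((S/NP)\S)/PP  lex  "that"
[2,3] N  lex  "often"
[3,4] (PP/(S\PP))\N  lex  "sent"
[2,4] PP/(S\PP)  <  k=3
[4,5] S\PP  lex  "under"
[2,5] PP  >  k=4
[1,5] (S/NP)\S  >  k=2
[0,5] S/NP  <  k=1
[5,6] NP/(NP\N)  lex  "slowly"
[6,7] NP\N  lex  "ate"
[5,7] NP  >  k=6
[0,7] S  >  k=5

[0,7] S   >
  [0,5] S/NP   <
    [0,1] "with" : S
    [1,5] (S/NP)\S   >
      [1,2] "that" : ((S/NP)\S)/PP
      [2,5] PP   >
        [2,4] PP/(S\PP)   <
          [2,3] "often" : N
          [3,4] "sent" : (PP/(S\PP))\N
        [4,5] "under" : S\PP
  [5,7] NP   >
    [5,6] "slowly" : NP/(NP\N)
    [6,7] "ate" : NP\N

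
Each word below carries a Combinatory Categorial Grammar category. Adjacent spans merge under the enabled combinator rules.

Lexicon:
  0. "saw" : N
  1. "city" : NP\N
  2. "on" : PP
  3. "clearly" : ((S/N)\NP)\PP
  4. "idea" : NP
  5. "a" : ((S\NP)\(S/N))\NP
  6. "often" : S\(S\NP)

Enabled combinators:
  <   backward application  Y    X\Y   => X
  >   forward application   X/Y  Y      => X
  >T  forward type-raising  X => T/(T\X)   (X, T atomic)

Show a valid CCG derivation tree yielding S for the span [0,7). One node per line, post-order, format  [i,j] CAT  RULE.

[0,1] N  lex  "saw"
[0,1] NP/(NP\N)  >T
[1,2] NP\N  lex  "city"
[0,2] NP  >  k=1
[2,3] PP  lex  "on"
[3,4] ((S/N)\NP)\PP  lex  "clearly"
[2,4] (S/N)\NP  <  k=3
[0,4] S/N  <  k=2
[4,5] NP  lex  "idea"
[5,6] ((S\NP)\(S/N))\NP  lex  "a"
[4,6] (S\NP)\(S/N)  <  k=5
[0,6] S\NP  <  k=4
[6,7] S\(S\NP)  lex  "often"
[0,7] S  <  k=6

[0,7] S   <
  [0,6] S\NP   <
    [0,4] S/N   <
      [0,2] NP   >
        [0,1] NP/(NP\N)   >T
          [0,1] "saw" : N
        [1,2] "city" : NP\N
      [2,4] (S/N)\NP   <
        [2,3] "on" : PP
        [3,4] "clearly" : ((S/N)\NP)\PP
    [4,6] (S\NP)\(S/N)   <
      [4,5] "idea" : NP
      [5,6] "a" : ((S\NP)\(S/N))\NP
  [6,7] "often" : S\(S\NP)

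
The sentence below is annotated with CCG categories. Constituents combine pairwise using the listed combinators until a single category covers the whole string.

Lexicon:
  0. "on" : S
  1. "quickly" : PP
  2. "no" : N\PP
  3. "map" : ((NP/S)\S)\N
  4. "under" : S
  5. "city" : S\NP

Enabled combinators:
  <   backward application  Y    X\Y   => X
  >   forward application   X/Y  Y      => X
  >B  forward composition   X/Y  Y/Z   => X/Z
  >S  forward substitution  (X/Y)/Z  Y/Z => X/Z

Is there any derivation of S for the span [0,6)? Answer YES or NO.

[0,6] S   <
  [0,5] NP   >
    [0,4] NP/S   <
      [0,1] "on" : S
      [1,4] (NP/S)\S   <
        [1,3] N   <
          [1,2] "quickly" : PP
          [2,3] "no" : N\PP
        [3,4] "map" : ((NP/S)\S)\N
    [4,5] "under" : S
  [5,6] "city" : S\NP

YES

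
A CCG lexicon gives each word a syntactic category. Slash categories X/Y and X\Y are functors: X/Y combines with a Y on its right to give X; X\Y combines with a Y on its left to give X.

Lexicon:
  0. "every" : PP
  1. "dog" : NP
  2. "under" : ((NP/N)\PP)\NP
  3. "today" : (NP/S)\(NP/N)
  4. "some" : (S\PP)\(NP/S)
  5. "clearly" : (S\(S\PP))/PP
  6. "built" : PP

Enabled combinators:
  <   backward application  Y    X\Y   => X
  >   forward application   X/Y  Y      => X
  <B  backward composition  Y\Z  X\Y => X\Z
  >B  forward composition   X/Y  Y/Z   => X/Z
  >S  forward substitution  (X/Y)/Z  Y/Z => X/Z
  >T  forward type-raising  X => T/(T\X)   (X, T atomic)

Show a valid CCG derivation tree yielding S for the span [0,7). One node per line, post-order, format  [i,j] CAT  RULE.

[0,1] PP  lex  "every"
[1,2] NP  lex  "dog"
[2,3] ((NP/N)\PP)\NP  lex  "under"
[1,3] (NP/N)\PP  <  k=2
[0,3] NP/N  <  k=1
[3,4] (NP/S)\(NP/N)  lex  "today"
[0,4] NP/S  <  k=3
[4,5] (S\PP)\(NP/S)  lex  "some"
[0,5] S\PP  <  k=4
[5,6] (S\(S\PP))/PP  lex  "clearly"
[6,7] PP  lex  "built"
[5,7] S\(S\PP)  >  k=6
[0,7] S  <  k=5

[0,7] S   <
  [0,5] S\PP   <
    [0,4] NP/S   <
      [0,3] NP/N   <
        [0,1] "every" : PP
        [1,3] (NP/N)\PP   <
          [1,2] "dog" : NP
          [2,3] "under" : ((NP/N)\PP)\NP
      [3,4] "today" : (NP/S)\(NP/N)
    [4,5] "some" : (S\PP)\(NP/S)
  [5,7] S\(S\PP)   >
    [5,6] "clearly" : (S\(S\PP))/PP
    [6,7] "built" : PP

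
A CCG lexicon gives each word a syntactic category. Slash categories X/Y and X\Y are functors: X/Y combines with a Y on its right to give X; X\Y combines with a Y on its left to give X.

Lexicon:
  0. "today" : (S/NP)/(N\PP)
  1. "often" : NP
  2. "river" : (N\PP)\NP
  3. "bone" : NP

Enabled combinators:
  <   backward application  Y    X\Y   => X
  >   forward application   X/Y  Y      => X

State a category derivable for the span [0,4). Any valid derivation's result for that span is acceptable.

S

[0,4] S   >
  [0,3] S/NP   >
    [0,1] "today" : (S/NP)/(N\PP)
    [1,3] N\PP   <
      [1,2] "often" : NP
      [2,3] "river" : (N\PP)\NP
  [3,4] "bone" : NP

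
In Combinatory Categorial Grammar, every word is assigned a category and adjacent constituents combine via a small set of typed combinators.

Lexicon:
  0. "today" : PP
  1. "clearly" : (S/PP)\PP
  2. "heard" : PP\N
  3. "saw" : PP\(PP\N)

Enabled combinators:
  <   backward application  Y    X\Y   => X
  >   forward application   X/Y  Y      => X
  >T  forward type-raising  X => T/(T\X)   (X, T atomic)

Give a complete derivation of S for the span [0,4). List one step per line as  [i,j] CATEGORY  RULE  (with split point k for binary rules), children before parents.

[0,1] PP  lex  "today"
[1,2] (S/PP)\PP  lex  "clearly"
[0,2] S/PP  <  k=1
[2,3] PP\N  lex  "heard"
[3,4] PP\(PP\N)  lex  "saw"
[2,4] PP  <  k=3
[0,4] S  >  k=2

[0,4] S   >
  [0,2] S/PP   <
    [0,1] "today" : PP
    [1,2] "clearly" : (S/PP)\PP
  [2,4] PP   <
    [2,3] "heard" : PP\N
    [3,4] "saw" : PP\(PP\N)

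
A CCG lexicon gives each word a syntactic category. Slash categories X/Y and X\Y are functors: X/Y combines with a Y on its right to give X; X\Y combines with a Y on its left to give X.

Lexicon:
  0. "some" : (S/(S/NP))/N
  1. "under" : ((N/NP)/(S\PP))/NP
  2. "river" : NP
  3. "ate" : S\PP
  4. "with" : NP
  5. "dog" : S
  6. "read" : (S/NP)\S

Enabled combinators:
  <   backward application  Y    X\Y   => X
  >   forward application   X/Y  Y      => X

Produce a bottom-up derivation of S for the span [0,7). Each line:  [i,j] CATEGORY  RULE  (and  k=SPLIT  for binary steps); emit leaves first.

[0,7] S   >
  [0,5] S/(S/NP)   >
    [0,1] "some" : (S/(S/NP))/N
    [1,5] N   >
      [1,4] N/NP   >
        [1,3] (N/NP)/(S\PP)   >
          [1,2] "under" : ((N/NP)/(S\PP))/NP
          [2,3] "river" : NP
        [3,4] "ate" : S\PP
      [4,5] "with" : NP
  [5,7] S/NP   <
    [5,6] "dog" : S
    [6,7] "read" : (S/NP)\S

[0,1] (S/(S/NP))/N  lex  "some"
[1,2] ((N/NP)/(S\PP))/NP  lex  "under"
[2,3] NP  lex  "river"
[1,3] (N/NP)/(S\PP)  >  k=2
[3,4] S\PP  lex  "ate"
[1,4] N/NP  >  k=3
[4,5] NP  lex  "with"
[1,5] N  >  k=4
[0,5] S/(S/NP)  >  k=1
[5,6] S  lex  "dog"
[6,7] (S/NP)\S  lex  "read"
[5,7] S/NP  <  k=6
[0,7] S  >  k=5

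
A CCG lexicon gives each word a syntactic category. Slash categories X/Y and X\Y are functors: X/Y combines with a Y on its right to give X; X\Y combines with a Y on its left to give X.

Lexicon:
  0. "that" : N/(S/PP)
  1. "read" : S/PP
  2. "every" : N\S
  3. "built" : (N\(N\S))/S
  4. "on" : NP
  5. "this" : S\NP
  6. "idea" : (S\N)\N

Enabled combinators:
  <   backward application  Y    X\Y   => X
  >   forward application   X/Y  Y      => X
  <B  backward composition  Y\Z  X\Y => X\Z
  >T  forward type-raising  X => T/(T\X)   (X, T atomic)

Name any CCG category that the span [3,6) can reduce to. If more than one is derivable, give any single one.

N\(N\S)

[0,7] S   <
  [0,2] N   >
    [0,1] "that" : N/(S/PP)
    [1,2] "read" : S/PP
  [2,7] S\N   <
    [2,6] N   <
      [2,3] "every" : N\S
      [3,6] N\(N\S)   >
        [3,4] "built" : (N\(N\S))/S
        [4,6] S   <
          [4,5] "on" : NP
          [5,6] "this" : S\NP
    [6,7] "idea" : (S\N)\N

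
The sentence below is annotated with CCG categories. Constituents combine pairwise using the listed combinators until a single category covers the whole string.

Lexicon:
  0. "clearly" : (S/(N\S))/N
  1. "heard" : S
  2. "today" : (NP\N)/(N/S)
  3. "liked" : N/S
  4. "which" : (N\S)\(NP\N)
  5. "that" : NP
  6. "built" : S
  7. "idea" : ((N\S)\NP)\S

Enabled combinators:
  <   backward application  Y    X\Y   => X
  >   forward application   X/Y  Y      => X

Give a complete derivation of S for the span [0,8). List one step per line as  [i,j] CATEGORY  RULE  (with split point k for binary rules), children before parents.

[0,1] (S/(N\S))/N  lex  "clearly"
[1,2] S  lex  "heard"
[2,3] (NP\N)/(N/S)  lex  "today"
[3,4] N/S  lex  "liked"
[2,4] NP\N  >  k=3
[4,5] (N\S)\(NP\N)  lex  "which"
[2,5] N\S  <  k=4
[1,5] N  <  k=2
[0,5] S/(N\S)  >  k=1
[5,6] NP  lex  "that"
[6,7] S  lex  "built"
[7,8] ((N\S)\NP)\S  lex  "idea"
[6,8] (N\S)\NP  <  k=7
[5,8] N\S  <  k=6
[0,8] S  >  k=5

[0,8] S   >
  [0,5] S/(N\S)   >
    [0,1] "clearly" : (S/(N\S))/N
    [1,5] N   <
      [1,2] "heard" : S
      [2,5] N\S   <
        [2,4] NP\N   >
          [2,3] "today" : (NP\N)/(N/S)
          [3,4] "liked" : N/S
        [4,5] "which" : (N\S)\(NP\N)
  [5,8] N\S   <
    [5,6] "that" : NP
    [6,8] (N\S)\NP   <
      [6,7] "built" : S
      [7,8] "idea" : ((N\S)\NP)\S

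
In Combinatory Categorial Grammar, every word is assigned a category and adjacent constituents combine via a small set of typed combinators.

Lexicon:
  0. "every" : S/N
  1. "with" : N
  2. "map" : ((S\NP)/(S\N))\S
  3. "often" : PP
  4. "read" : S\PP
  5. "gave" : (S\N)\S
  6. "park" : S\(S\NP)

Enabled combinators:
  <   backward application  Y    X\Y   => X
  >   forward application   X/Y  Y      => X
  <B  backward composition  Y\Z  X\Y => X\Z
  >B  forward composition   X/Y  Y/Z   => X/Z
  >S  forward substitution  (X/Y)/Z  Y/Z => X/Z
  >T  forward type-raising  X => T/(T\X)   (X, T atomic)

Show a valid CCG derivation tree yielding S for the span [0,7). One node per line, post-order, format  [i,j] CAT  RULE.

[0,1] S/N  lex  "every"
[1,2] N  lex  "with"
[0,2] S  >  k=1
[2,3] ((S\NP)/(S\N))\S  lex  "map"
[0,3] (S\NP)/(S\N)  <  k=2
[3,4] PP  lex  "often"
[3,4] S/(S\PP)  >T
[4,5] S\PP  lex  "read"
[3,5] S  >  k=4
[5,6] (S\N)\S  lex  "gave"
[3,6] S\N  <  k=5
[0,6] S\NP  >  k=3
[6,7] S\(S\NP)  lex  "park"
[0,7] S  <  k=6

[0,7] S   <
  [0,6] S\NP   >
    [0,3] (S\NP)/(S\N)   <
      [0,2] S   >
        [0,1] "every" : S/N
        [1,2] "with" : N
      [2,3] "map" : ((S\NP)/(S\N))\S
    [3,6] S\N   <
      [3,5] S   >
        [3,4] S/(S\PP)   >T
          [3,4] "often" : PP
        [4,5] "read" : S\PP
      [5,6] "gave" : (S\N)\S
  [6,7] "park" : S\(S\NP)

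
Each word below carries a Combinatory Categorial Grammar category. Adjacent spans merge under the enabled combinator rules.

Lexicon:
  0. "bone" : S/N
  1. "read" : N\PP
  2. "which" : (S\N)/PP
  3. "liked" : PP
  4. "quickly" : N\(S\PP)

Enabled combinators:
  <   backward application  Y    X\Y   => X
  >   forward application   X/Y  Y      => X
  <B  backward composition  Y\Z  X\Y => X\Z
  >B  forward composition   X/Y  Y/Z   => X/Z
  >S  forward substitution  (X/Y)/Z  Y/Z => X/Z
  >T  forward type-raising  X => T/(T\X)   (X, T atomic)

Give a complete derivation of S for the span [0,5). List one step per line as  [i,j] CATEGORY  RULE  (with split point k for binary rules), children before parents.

[0,1] S/N  lex  "bone"
[1,2] N\PP  lex  "read"
[2,3] (S\N)/PP  lex  "which"
[3,4] PP  lex  "liked"
[2,4] S\N  >  k=3
[1,4] S\PP  <B  k=2
[4,5] N\(S\PP)  lex  "quickly"
[1,5] N  <  k=4
[0,5] S  >  k=1

[0,5] S   >
  [0,1] "bone" : S/N
  [1,5] N   <
    [1,4] S\PP   <B
      [1,2] "read" : N\PP
      [2,4] S\N   >
        [2,3] "which" : (S\N)/PP
        [3,4] "liked" : PP
    [4,5] "quickly" : N\(S\PP)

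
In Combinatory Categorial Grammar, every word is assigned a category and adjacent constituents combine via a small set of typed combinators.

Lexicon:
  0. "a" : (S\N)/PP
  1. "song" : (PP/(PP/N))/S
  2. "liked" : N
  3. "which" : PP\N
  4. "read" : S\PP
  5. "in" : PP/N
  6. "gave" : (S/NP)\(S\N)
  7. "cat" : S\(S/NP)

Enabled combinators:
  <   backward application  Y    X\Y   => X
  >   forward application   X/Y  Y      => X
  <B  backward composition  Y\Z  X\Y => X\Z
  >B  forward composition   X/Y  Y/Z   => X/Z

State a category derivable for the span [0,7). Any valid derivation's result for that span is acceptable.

[0,8] S   <
  [0,7] S/NP   <
    [0,6] S\N   >
      [0,1] "a" : (S\N)/PP
      [1,6] PP   >
        [1,5] PP/(PP/N)   >
          [1,2] "song" : (PP/(PP/N))/S
          [2,5] S   <
            [2,4] PP   <
              [2,3] "liked" : N
              [3,4] "which" : PP\N
            [4,5] "read" : S\PP
        [5,6] "in" : PP/N
    [6,7] "gave" : (S/NP)\(S\N)
  [7,8] "cat" : S\(S/NP)

S/NP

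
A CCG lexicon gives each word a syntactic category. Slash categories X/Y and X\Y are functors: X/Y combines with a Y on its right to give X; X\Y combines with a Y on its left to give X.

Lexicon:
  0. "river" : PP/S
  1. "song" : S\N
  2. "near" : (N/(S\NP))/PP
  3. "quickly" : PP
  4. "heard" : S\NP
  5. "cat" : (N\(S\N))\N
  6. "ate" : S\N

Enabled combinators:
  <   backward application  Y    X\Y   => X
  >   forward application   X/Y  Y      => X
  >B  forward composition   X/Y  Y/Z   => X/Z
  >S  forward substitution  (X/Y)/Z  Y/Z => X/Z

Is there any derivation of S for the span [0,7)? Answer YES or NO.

NO

PP/S S\N (N/(S\NP))/PP PP S\NP (N\(S\N))\N S\N
CKY chart[0,7] = {PP}; S ∉ chart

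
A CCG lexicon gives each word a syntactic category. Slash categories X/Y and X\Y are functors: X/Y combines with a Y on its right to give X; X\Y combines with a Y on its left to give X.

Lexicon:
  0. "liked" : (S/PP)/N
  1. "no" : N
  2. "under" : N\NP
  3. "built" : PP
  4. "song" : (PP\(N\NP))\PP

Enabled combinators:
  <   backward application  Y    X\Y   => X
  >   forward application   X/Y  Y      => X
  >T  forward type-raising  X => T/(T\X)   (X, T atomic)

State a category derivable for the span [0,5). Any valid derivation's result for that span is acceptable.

[0,5] S   >
  [0,2] S/PP   >
    [0,1] "liked" : (S/PP)/N
    [1,2] "no" : N
  [2,5] PP   <
    [2,3] "under" : N\NP
    [3,5] PP\(N\NP)   <
      [3,4] "built" : PP
      [4,5] "song" : (PP\(N\NP))\PP

S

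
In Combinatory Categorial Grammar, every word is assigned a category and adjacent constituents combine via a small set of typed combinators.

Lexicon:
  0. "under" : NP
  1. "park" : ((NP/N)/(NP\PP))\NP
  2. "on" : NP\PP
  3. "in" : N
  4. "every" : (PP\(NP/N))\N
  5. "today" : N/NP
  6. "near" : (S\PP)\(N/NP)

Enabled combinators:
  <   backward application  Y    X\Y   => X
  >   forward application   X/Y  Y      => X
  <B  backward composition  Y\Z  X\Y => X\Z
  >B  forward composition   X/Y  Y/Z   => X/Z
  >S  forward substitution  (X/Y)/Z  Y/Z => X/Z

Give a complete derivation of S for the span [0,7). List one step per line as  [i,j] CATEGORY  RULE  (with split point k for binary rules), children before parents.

[0,1] NP  lex  "under"
[1,2] ((NP/N)/(NP\PP))\NP  lex  "park"
[0,2] (NP/N)/(NP\PP)  <  k=1
[2,3] NP\PP  lex  "on"
[0,3] NP/N  >  k=2
[3,4] N  lex  "in"
[4,5] (PP\(NP/N))\N  lex  "every"
[3,5] PP\(NP/N)  <  k=4
[0,5] PP  <  k=3
[5,6] N/NP  lex  "today"
[6,7] (S\PP)\(N/NP)  lex  "near"
[5,7] S\PP  <  k=6
[0,7] S  <  k=5

[0,7] S   <
  [0,5] PP   <
    [0,3] NP/N   >
      [0,2] (NP/N)/(NP\PP)   <
        [0,1] "under" : NP
        [1,2] "park" : ((NP/N)/(NP\PP))\NP
      [2,3] "on" : NP\PP
    [3,5] PP\(NP/N)   <
      [3,4] "in" : N
      [4,5] "every" : (PP\(NP/N))\N
  [5,7] S\PP   <
    [5,6] "today" : N/NP
    [6,7] "near" : (S\PP)\(N/NP)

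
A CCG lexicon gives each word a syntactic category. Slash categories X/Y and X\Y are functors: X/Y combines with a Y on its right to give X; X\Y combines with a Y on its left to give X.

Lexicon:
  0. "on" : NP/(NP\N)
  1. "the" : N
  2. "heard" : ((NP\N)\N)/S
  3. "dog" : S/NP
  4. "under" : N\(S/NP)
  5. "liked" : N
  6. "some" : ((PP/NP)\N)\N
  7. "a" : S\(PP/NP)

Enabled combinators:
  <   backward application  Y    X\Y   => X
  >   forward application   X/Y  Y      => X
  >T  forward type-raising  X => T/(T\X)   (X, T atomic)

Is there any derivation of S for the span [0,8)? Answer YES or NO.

NO

NP/(NP\N) N ((NP\N)\N)/S S/NP N\(S/NP) N ((PP/NP)\N)\N S\(PP/NP)
CKY chart[0,8] = {N/(N\NP), NP, NP/(NP\NP), PP/(PP\NP), S/(S\NP)}; S ∉ chart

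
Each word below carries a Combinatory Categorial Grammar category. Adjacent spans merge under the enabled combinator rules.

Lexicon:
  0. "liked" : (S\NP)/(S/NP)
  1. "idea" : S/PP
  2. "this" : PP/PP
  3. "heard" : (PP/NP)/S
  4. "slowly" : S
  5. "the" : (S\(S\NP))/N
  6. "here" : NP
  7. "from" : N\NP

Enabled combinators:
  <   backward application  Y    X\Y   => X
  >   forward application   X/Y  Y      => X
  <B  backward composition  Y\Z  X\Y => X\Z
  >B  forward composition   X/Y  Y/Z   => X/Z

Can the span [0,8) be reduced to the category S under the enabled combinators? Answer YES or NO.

[0,8] S   <
  [0,5] S\NP   >
    [0,1] "liked" : (S\NP)/(S/NP)
    [1,5] S/NP   >B
      [1,2] "idea" : S/PP
      [2,5] PP/NP   >B
        [2,3] "this" : PP/PP
        [3,5] PP/NP   >
          [3,4] "heard" : (PP/NP)/S
          [4,5] "slowly" : S
  [5,8] S\(S\NP)   >
    [5,6] "the" : (S\(S\NP))/N
    [6,8] N   <
      [6,7] "here" : NP
      [7,8] "from" : N\NP

YES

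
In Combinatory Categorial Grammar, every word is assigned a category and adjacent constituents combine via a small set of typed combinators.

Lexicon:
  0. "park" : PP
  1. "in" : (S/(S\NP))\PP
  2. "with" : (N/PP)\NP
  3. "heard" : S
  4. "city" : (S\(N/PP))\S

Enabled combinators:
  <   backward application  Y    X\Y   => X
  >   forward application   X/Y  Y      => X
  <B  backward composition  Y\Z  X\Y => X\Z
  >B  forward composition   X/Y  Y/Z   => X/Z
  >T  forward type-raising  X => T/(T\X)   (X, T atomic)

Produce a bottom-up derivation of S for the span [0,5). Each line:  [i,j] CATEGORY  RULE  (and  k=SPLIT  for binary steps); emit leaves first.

[0,1] PP  lex  "park"
[1,2] (S/(S\NP))\PP  lex  "in"
[0,2] S/(S\NP)  <  k=1
[2,3] (N/PP)\NP  lex  "with"
[3,4] S  lex  "heard"
[4,5] (S\(N/PP))\S  lex  "city"
[3,5] S\(N/PP)  <  k=4
[2,5] S\NP  <B  k=3
[0,5] S  >  k=2

[0,5] S   >
  [0,2] S/(S\NP)   <
    [0,1] "park" : PP
    [1,2] "in" : (S/(S\NP))\PP
  [2,5] S\NP   <B
    [2,3] "with" : (N/PP)\NP
    [3,5] S\(N/PP)   <
      [3,4] "heard" : S
      [4,5] "city" : (S\(N/PP))\S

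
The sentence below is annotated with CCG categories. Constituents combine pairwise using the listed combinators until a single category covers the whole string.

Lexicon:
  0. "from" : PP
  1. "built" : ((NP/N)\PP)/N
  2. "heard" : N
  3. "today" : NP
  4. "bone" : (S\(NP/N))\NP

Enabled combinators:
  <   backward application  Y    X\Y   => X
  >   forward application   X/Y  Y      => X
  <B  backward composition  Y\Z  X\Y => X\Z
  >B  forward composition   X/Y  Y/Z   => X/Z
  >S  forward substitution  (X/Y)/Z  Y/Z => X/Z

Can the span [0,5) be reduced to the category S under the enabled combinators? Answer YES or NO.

[0,5] S   <
  [0,1] "from" : PP
  [1,5] S\PP   <B
    [1,3] (NP/N)\PP   >
      [1,2] "built" : ((NP/N)\PP)/N
      [2,3] "heard" : N
    [3,5] S\(NP/N)   <
      [3,4] "today" : NP
      [4,5] "bone" : (S\(NP/N))\NP

YES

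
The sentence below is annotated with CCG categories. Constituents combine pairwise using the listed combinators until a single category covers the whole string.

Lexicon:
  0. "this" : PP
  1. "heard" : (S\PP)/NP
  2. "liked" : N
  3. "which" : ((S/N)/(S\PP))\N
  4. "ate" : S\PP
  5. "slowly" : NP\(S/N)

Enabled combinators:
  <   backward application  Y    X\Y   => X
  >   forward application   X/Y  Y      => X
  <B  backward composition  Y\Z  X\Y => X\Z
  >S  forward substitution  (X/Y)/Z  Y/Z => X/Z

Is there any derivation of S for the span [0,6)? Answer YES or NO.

YES

[0,6] S   <
  [0,1] "this" : PP
  [1,6] S\PP   >
    [1,2] "heard" : (S\PP)/NP
    [2,6] NP   <
      [2,5] S/N   >
        [2,4] (S/N)/(S\PP)   <
          [2,3] "liked" : N
          [3,4] "which" : ((S/N)/(S\PP))\N
        [4,5] "ate" : S\PP
      [5,6] "slowly" : NP\(S/N)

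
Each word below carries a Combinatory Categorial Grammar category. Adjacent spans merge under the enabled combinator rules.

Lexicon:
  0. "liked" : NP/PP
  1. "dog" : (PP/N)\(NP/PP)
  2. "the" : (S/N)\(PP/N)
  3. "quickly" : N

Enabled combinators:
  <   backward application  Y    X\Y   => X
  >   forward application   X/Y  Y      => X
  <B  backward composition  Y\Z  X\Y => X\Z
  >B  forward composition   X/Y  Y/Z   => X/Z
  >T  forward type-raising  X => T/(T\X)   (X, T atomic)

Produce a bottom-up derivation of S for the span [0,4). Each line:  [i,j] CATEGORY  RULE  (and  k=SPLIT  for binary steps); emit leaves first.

[0,4] S   >
  [0,3] S/N   <
    [0,2] PP/N   <
      [0,1] "liked" : NP/PP
      [1,2] "dog" : (PP/N)\(NP/PP)
    [2,3] "the" : (S/N)\(PP/N)
  [3,4] "quickly" : N

[0,1] NP/PP  lex  "liked"
[1,2] (PP/N)\(NP/PP)  lex  "dog"
[0,2] PP/N  <  k=1
[2,3] (S/N)\(PP/N)  lex  "the"
[0,3] S/N  <  k=2
[3,4] N  lex  "quickly"
[0,4] S  >  k=3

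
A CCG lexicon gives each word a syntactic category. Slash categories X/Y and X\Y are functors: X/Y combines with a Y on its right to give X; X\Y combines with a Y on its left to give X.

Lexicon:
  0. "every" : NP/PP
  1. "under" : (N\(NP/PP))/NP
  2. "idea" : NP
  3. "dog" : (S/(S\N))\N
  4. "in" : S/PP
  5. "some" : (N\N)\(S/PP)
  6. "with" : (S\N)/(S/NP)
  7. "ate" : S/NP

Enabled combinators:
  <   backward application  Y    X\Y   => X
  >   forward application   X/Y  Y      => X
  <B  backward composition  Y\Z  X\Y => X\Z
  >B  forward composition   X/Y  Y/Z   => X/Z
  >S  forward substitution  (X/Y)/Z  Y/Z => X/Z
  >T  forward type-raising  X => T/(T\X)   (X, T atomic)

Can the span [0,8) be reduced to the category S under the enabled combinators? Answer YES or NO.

YES

[0,8] S   >
  [0,4] S/(S\N)   <
    [0,3] N   <
      [0,1] "every" : NP/PP
      [1,3] N\(NP/PP)   >
        [1,2] "under" : (N\(NP/PP))/NP
        [2,3] "idea" : NP
    [3,4] "dog" : (S/(S\N))\N
  [4,8] S\N   <B
    [4,6] N\N   <
      [4,5] "in" : S/PP
      [5,6] "some" : (N\N)\(S/PP)
    [6,8] S\N   >
      [6,7] "with" : (S\N)/(S/NP)
      [7,8] "ate" : S/NP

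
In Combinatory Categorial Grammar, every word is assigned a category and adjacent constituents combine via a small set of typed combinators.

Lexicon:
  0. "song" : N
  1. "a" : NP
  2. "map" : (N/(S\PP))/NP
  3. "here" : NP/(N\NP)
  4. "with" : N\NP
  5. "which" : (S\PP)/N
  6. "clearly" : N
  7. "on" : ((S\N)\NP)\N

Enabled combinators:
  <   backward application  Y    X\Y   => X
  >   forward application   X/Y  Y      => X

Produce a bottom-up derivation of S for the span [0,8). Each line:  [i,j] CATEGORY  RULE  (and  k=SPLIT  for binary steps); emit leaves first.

[0,1] N  lex  "song"
[1,2] NP  lex  "a"
[2,3] (N/(S\PP))/NP  lex  "map"
[3,4] NP/(N\NP)  lex  "here"
[4,5] N\NP  lex  "with"
[3,5] NP  >  k=4
[2,5] N/(S\PP)  >  k=3
[5,6] (S\PP)/N  lex  "which"
[6,7] N  lex  "clearly"
[5,7] S\PP  >  k=6
[2,7] N  >  k=5
[7,8] ((S\N)\NP)\N  lex  "on"
[2,8] (S\N)\NP  <  k=7
[1,8] S\N  <  k=2
[0,8] S  <  k=1

[0,8] S   <
  [0,1] "song" : N
  [1,8] S\N   <
    [1,2] "a" : NP
    [2,8] (S\N)\NP   <
      [2,7] N   >
        [2,5] N/(S\PP)   >
          [2,3] "map" : (N/(S\PP))/NP
          [3,5] NP   >
            [3,4] "here" : NP/(N\NP)
            [4,5] "with" : N\NP
        [5,7] S\PP   >
          [5,6] "which" : (S\PP)/N
          [6,7] "clearly" : N
      [7,8] "on" : ((S\N)\NP)\N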